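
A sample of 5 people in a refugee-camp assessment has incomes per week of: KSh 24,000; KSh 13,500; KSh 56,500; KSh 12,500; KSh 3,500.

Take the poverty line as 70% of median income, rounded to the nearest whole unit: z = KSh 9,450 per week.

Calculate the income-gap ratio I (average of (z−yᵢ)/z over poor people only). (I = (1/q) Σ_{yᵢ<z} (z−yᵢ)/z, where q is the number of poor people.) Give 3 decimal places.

Incomes under z: KSh 3,500 (q = 1 of N = 5).
Shortfall ratios (z−y)/z: 0.6296; sum = 0.629630.
The income-gap ratio divides by q (the poor only): 0.629630 / 1 = 0.630.

0.630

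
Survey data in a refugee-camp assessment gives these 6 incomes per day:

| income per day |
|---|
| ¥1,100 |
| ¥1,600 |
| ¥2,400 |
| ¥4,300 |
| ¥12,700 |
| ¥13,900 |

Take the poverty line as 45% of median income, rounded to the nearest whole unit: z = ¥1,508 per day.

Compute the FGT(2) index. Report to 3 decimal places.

0.012

Below the line: ¥1,100 (q = 1 of N = 6).
Gap ratios (z−y)/z: (1508−1100)/1508 = 0.2706.
Squared: 0.0732.
Sum = 0.073201; P₂ = 0.073201 / 6 = 0.012.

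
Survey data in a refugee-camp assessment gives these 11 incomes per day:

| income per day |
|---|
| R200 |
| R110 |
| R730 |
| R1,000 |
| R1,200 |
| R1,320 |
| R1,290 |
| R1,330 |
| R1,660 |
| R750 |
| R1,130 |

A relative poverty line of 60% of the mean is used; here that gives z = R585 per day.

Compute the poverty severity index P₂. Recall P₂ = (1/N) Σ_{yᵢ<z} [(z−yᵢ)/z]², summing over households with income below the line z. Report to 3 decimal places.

Below z: R110, R200 (q = 2 of N = 11).
Shortfall ratios: (585−110)/585 = 0.8120; (585−200)/585 = 0.6581.
Squared: 0.6593; 0.4331.
Sum = 1.092410; P₂ = 1.092410 / 11 = 0.099.

0.099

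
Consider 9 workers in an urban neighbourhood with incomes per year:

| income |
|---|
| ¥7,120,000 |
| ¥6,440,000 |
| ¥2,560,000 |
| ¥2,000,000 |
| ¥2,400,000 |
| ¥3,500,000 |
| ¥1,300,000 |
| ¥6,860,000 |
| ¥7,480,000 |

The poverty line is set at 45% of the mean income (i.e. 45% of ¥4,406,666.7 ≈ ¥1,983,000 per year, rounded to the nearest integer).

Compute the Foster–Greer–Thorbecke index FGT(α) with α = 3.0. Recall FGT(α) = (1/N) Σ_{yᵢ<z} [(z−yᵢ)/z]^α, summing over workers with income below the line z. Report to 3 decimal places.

0.005

Below z: ¥1,300,000 (q = 1 of N = 9).
Relative gaps: (1983000−1300000)/1983000 = 0.3444.
Raised to α = 3.0: 0.04086.
Sum = 0.040860; FGT(3.0) = 0.040860 / 9 = 0.005.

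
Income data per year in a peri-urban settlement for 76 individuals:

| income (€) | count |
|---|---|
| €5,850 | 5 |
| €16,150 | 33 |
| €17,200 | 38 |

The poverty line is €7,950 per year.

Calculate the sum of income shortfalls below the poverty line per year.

Poor units: 5×€5,850 (q = 5 of N = 76).
Individual gaps: 5×(7950−5850) = 10500.
Aggregate gap = €10,500.

€10,500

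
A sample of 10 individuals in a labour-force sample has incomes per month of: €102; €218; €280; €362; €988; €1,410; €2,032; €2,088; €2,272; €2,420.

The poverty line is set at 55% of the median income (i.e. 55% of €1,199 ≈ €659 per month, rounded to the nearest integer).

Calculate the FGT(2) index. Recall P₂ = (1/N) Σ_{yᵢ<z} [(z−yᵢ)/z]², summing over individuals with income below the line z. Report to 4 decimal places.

Below z: €102, €218, €280, €362 (q = 4 of N = 10).
Shortfall ratios: (659−102)/659 = 0.8452; (659−218)/659 = 0.6692; (659−280)/659 = 0.5751; (659−362)/659 = 0.4507.
Squared: 0.7144; 0.4478; 0.3308; 0.2031.
Sum = 1.696091; P₂ = 1.696091 / 10 = 0.1696.

0.1696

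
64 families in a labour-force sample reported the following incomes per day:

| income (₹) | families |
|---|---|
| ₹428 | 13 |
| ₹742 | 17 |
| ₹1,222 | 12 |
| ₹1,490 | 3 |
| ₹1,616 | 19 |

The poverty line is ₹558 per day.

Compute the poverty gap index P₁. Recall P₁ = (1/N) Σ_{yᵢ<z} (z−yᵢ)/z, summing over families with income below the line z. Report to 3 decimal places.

0.047

Below the line: 13×₹428 (q = 13 of N = 64).
Shortfall ratios: (558−428)/558 = 0.2330 (×13).
Σ = 3.028674. Dividing by the full population N = 64 gives P₁ = 0.047.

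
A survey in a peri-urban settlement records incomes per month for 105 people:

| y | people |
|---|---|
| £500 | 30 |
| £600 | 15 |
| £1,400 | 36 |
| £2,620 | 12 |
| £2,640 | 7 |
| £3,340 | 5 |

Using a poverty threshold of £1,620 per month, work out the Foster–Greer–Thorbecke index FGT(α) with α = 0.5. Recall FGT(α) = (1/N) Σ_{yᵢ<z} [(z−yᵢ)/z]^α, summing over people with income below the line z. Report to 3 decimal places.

Below the line: 30×£500, 15×£600, 36×£1,400 (q = 81 of N = 105).
Shortfall ratios: (1620−500)/1620 = 0.6914 (×30); (1620−600)/1620 = 0.6296 (×15); (1620−1400)/1620 = 0.1358 (×36).
Raised to α = 0.5: 0.83148 (×30); 0.79349 (×15); 0.36851 (×36).
Sum = 50.113262; FGT(0.5) = 50.113262 / 105 = 0.477.

0.477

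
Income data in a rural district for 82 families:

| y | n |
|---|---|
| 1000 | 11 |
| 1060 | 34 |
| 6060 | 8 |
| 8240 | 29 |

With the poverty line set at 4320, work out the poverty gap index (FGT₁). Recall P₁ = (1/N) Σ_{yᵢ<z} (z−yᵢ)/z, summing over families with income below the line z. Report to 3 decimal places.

0.416

Incomes under z: 11×1000, 34×1060 (q = 45 of N = 82).
Relative gaps: (4320−1000)/4320 = 0.7685 (×11); (4320−1060)/4320 = 0.7546 (×34).
Sum of shortfalls = 34.111111; P₁ averages over all N: 34.111111 / 82 = 0.416.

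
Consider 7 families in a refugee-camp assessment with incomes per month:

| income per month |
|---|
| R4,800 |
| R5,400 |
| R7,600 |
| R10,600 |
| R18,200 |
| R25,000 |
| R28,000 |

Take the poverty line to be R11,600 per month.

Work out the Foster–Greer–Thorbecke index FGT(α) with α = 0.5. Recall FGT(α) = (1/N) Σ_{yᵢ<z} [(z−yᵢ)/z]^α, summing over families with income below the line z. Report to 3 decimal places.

0.340

Below the line: R4,800, R5,400, R7,600, R10,600 (q = 4 of N = 7).
Gap ratios (z−y)/z: (11600−4800)/11600 = 0.5862; (11600−5400)/11600 = 0.5345; (11600−7600)/11600 = 0.3448; (11600−10600)/11600 = 0.0862.
Raised to α = 0.5: 0.76564; 0.73108; 0.58722; 0.29361.
Sum = 2.377555; FGT(0.5) = 2.377555 / 7 = 0.340.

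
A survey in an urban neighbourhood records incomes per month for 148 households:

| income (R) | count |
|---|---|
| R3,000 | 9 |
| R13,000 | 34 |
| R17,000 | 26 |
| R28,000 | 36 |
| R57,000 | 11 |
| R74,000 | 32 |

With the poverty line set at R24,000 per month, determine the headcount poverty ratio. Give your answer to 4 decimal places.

0.4662

69 of the 148 households have income below R24,000.
H = 69/148 = 0.4662.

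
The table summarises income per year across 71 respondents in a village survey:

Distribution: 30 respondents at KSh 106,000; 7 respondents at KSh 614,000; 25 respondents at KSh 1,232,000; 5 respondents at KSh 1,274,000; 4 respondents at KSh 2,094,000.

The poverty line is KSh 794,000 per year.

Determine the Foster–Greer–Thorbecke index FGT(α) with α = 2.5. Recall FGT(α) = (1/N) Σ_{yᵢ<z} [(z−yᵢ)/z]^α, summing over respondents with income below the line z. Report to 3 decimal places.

Below the line: 30×KSh 106,000, 7×KSh 614,000 (q = 37 of N = 71).
Shortfall ratios: (794000−106000)/794000 = 0.8665 (×30); (794000−614000)/794000 = 0.2267 (×7).
Raised to α = 2.5: 0.69891 (×30); 0.02447 (×7).
Sum = 21.138520; FGT(2.5) = 21.138520 / 71 = 0.298.

0.298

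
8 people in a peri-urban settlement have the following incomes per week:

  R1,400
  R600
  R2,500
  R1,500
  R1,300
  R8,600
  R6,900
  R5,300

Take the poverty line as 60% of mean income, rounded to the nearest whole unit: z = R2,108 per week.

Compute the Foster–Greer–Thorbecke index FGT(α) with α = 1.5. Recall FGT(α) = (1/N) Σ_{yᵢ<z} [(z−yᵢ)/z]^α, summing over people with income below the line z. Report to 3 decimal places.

Poor units: R600, R1,300, R1,400, R1,500 (q = 4 of N = 8).
Normalized shortfalls: (2108−600)/2108 = 0.7154; (2108−1300)/2108 = 0.3833; (2108−1400)/2108 = 0.3359; (2108−1500)/2108 = 0.2884.
Raised to α = 1.5: 0.60506; 0.23731; 0.19465; 0.15490.
Sum = 1.191909; FGT(1.5) = 1.191909 / 8 = 0.149.

0.149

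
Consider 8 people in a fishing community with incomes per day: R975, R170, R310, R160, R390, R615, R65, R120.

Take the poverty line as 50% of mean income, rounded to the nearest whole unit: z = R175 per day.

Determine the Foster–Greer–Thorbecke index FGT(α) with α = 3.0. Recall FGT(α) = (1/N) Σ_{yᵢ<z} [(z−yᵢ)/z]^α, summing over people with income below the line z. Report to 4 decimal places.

0.0350

Poor units: R65, R120, R160, R170 (q = 4 of N = 8).
Shortfall ratios: (175−65)/175 = 0.6286; (175−120)/175 = 0.3143; (175−160)/175 = 0.0857; (175−170)/175 = 0.0286.
Raised to α = 3.0: 0.24835; 0.03104; 0.00063; 0.00002.
Sum = 0.280047; FGT(3.0) = 0.280047 / 8 = 0.0350.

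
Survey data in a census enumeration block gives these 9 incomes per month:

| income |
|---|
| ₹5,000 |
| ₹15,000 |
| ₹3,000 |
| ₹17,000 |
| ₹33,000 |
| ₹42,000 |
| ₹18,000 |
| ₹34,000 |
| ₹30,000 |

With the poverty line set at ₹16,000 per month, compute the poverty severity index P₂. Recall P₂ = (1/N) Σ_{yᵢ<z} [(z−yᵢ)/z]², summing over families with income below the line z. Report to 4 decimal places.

0.1263

Poor units: ₹3,000, ₹5,000, ₹15,000 (q = 3 of N = 9).
Gap ratios (z−y)/z: (16000−3000)/16000 = 0.8125; (16000−5000)/16000 = 0.6875; (16000−15000)/16000 = 0.0625.
Squared: 0.6602; 0.4727; 0.0039.
Sum = 1.136719; P₂ = 1.136719 / 9 = 0.1263.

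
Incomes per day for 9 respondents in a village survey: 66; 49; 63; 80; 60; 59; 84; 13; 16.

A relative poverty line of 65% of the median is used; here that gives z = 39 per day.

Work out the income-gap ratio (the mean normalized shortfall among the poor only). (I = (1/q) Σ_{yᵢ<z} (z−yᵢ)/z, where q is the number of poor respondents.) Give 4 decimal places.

0.6282

Poor units: 13, 16 (q = 2 of N = 9).
Relative gaps: 0.6667, 0.5897; sum = 1.256410.
The income-gap ratio divides by q (the poor only): 1.256410 / 2 = 0.6282.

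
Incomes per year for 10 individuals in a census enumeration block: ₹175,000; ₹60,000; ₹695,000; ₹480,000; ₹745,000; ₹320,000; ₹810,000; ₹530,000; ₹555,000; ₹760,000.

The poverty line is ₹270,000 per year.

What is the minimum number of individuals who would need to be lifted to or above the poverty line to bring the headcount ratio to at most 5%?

2 of the 10 individuals are poor, so H = 2/10 = 0.200.
A headcount ratio of at most 5% allows at most ⌊0.05 × 10⌋ = 0 poor individuals.
So at least 2 − 0 = 2 must be lifted.

2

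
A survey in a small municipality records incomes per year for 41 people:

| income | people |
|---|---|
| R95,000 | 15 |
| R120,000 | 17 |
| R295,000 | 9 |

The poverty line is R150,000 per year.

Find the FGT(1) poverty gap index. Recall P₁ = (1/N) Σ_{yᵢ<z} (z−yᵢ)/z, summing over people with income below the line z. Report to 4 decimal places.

0.2171

Poor units: 15×R95,000, 17×R120,000 (q = 32 of N = 41).
Gap ratios (z−y)/z: (150000−95000)/150000 = 0.3667 (×15); (150000−120000)/150000 = 0.2000 (×17).
Σ = 8.900000. Dividing by the full population N = 41 gives P₁ = 0.2171.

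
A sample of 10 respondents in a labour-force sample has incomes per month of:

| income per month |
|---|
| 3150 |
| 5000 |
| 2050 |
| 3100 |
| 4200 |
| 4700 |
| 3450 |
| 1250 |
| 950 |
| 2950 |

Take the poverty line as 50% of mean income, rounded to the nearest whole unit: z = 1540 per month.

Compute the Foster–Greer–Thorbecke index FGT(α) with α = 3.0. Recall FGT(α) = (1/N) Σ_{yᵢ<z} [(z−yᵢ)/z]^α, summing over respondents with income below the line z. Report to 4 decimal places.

Below the line: 950, 1250 (q = 2 of N = 10).
Relative gaps: (1540−950)/1540 = 0.3831; (1540−1250)/1540 = 0.1883.
Raised to α = 3.0: 0.05623; 0.00668.
Sum = 0.062911; FGT(3.0) = 0.062911 / 10 = 0.0063.

0.0063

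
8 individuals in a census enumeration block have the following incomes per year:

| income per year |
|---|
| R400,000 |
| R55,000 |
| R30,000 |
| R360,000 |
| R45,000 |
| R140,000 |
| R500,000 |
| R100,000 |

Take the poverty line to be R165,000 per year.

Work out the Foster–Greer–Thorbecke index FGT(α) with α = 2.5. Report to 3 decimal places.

Below z: R30,000, R45,000, R55,000, R100,000, R140,000 (q = 5 of N = 8).
Shortfall ratios: (165000−30000)/165000 = 0.8182; (165000−45000)/165000 = 0.7273; (165000−55000)/165000 = 0.6667; (165000−100000)/165000 = 0.3939; (165000−140000)/165000 = 0.1515.
Raised to α = 2.5: 0.60551; 0.45107; 0.36289; 0.09740; 0.00894.
Sum = 1.525810; FGT(2.5) = 1.525810 / 8 = 0.191.

0.191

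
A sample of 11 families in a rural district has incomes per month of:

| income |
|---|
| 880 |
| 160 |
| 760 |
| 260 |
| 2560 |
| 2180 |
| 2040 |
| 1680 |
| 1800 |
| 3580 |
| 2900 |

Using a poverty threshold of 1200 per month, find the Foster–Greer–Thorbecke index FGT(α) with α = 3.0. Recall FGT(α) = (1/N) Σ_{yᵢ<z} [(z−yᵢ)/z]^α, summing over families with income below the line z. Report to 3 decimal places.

0.109

Below z: 160, 260, 760, 880 (q = 4 of N = 11).
Relative gaps: (1200−160)/1200 = 0.8667; (1200−260)/1200 = 0.7833; (1200−760)/1200 = 0.3667; (1200−880)/1200 = 0.2667.
Raised to α = 3.0: 0.65096; 0.48066; 0.04930; 0.01896.
Sum = 1.199884; FGT(3.0) = 1.199884 / 11 = 0.109.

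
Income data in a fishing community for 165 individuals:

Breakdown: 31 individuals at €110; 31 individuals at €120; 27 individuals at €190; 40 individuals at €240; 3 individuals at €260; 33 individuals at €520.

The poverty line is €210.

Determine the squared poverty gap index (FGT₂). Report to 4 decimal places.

Below z: 31×€110, 31×€120, 27×€190 (q = 89 of N = 165).
Shortfall ratios: (210−110)/210 = 0.4762 (×31); (210−120)/210 = 0.4286 (×31); (210−190)/210 = 0.0952 (×27).
Squared: 0.2268 (×31); 0.1837 (×31); 0.0091 (×27).
Sum = 12.968254; P₂ = 12.968254 / 165 = 0.0786.

0.0786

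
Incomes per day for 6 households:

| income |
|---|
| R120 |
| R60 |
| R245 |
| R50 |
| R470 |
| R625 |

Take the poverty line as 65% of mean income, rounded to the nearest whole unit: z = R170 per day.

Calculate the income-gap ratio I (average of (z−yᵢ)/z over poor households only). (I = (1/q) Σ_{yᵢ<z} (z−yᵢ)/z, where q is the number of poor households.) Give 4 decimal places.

Below z: R50, R60, R120 (q = 3 of N = 6).
Relative gaps: 0.7059, 0.6471, 0.2941; sum = 1.647059.
The income-gap ratio divides by q (the poor only): 1.647059 / 3 = 0.5490.

0.5490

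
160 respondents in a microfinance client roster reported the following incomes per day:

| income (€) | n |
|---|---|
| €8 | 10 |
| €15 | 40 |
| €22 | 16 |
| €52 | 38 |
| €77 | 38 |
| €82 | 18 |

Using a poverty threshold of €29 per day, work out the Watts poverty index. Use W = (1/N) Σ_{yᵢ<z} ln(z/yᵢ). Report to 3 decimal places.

Incomes under z: 10×€8, 40×€15, 16×€22 (q = 66 of N = 160).
ln(z/y) terms: ln(29/8) = 1.2879 (×10); ln(29/15) = 0.6592 (×40); ln(29/22) = 0.2763 (×16).
W = 43.668422 / 160 = 0.273.

0.273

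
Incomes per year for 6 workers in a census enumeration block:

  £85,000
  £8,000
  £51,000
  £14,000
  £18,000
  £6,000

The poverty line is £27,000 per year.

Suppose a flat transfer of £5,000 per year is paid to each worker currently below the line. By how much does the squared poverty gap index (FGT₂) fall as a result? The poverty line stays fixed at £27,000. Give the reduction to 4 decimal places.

0.1189

Before: below the line — £6,000, £8,000, £14,000, £18,000; squared poverty gap index (FGT₂) = 0.240512.
After the £5,000 transfer: below the line — £11,000, £13,000, £19,000, £23,000; squared poverty gap index (FGT₂) = 0.121628.
Reduction = 0.240512 − 0.121628 = 0.1189.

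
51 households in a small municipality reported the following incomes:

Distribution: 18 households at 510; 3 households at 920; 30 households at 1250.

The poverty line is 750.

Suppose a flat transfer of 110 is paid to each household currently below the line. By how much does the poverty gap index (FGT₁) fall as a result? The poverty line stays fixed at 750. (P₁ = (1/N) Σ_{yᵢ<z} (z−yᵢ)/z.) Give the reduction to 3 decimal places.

0.052

Before: below the line — 18×510; poverty gap index (FGT₁) = 0.11294.
After the 110 transfer: below the line — 18×620; poverty gap index (FGT₁) = 0.06118.
Reduction = 0.11294 − 0.06118 = 0.052.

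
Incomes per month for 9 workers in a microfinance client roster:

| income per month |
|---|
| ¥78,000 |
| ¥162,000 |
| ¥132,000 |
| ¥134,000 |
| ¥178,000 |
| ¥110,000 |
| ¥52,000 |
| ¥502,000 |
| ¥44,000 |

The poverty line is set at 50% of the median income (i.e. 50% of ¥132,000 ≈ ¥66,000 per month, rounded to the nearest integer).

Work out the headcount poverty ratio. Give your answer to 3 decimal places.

0.222

2 of the 9 workers have income below ¥66,000.
H = 2/9 = 0.222.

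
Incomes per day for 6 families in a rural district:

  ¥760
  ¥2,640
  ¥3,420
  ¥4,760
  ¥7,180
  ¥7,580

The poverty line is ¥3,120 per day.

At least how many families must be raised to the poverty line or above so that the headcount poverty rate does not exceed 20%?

2 of the 6 families are poor, so H = 2/6 = 0.333.
A headcount ratio of at most 20% allows at most ⌊0.20 × 6⌋ = 1 poor families.
So at least 2 − 1 = 1 must be lifted.

1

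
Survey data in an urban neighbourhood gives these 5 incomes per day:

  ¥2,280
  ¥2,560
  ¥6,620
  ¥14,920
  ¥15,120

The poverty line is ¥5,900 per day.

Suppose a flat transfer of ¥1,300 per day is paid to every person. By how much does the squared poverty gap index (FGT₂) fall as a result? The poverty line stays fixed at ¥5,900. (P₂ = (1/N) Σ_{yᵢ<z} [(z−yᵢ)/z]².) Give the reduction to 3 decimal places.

0.085

Before: below the line — ¥2,280, ¥2,560; squared poverty gap index (FGT₂) = 0.13939.
After the ¥1,300 transfer: below the line — ¥3,580, ¥3,860; squared poverty gap index (FGT₂) = 0.05483.
Reduction = 0.13939 − 0.05483 = 0.085.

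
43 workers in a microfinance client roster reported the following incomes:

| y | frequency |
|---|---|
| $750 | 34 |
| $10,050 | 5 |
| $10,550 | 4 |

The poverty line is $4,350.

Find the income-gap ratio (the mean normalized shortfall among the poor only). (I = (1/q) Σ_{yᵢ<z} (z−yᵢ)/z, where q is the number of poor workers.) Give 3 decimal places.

0.828

Poor units: 34×$750 (q = 34 of N = 43).
Relative gaps: 0.8276 (×34); sum = 28.137931.
The income-gap ratio divides by q (the poor only): 28.137931 / 34 = 0.828.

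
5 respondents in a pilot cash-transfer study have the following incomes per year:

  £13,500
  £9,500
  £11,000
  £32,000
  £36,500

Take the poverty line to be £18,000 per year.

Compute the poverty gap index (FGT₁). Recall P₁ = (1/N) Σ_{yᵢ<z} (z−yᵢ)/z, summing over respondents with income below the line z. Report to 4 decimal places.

0.2222

Below z: £9,500, £11,000, £13,500 (q = 3 of N = 5).
Relative gaps: (18000−9500)/18000 = 0.4722; (18000−11000)/18000 = 0.3889; (18000−13500)/18000 = 0.2500.
Σ = 1.111111. Dividing by the full population N = 5 gives P₁ = 0.2222.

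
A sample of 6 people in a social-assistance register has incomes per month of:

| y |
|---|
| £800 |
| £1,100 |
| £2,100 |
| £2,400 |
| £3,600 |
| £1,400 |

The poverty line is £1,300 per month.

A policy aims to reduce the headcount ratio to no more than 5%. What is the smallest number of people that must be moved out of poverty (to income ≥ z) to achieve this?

Currently q = 2 of N = 6 are below the line (H = 0.333).
A headcount ratio of at most 5% allows at most ⌊0.05 × 6⌋ = 0 poor people.
So at least 2 − 0 = 2 must be lifted.

2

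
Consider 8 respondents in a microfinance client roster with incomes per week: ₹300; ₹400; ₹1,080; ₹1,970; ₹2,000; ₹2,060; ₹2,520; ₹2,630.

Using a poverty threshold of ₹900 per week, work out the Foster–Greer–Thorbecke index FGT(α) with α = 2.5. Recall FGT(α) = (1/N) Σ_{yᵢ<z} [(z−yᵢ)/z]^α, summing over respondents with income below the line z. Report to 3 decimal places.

0.074

Below z: ₹300, ₹400 (q = 2 of N = 8).
Relative gaps: (900−300)/900 = 0.6667; (900−400)/900 = 0.5556.
Raised to α = 2.5: 0.36289; 0.23005.
Sum = 0.592936; FGT(2.5) = 0.592936 / 8 = 0.074.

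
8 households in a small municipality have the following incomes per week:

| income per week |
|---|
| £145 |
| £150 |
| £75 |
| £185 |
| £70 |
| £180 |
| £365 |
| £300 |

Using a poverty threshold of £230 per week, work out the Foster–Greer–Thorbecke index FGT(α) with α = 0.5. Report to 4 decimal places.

Below the line: £70, £75, £145, £150, £180, £185 (q = 6 of N = 8).
Gap ratios (z−y)/z: (230−70)/230 = 0.6957; (230−75)/230 = 0.6739; (230−145)/230 = 0.3696; (230−150)/230 = 0.3478; (230−180)/230 = 0.2174; (230−185)/230 = 0.1957.
Raised to α = 0.5: 0.83406; 0.82092; 0.60792; 0.58977; 0.46625; 0.44233.
Sum = 3.761245; FGT(0.5) = 3.761245 / 8 = 0.4702.

0.4702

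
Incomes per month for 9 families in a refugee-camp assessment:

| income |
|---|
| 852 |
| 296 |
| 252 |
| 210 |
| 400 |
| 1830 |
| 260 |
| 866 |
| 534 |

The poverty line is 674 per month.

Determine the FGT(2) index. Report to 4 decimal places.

Poor units: 210, 252, 260, 296, 400, 534 (q = 6 of N = 9).
Gap ratios (z−y)/z: (674−210)/674 = 0.6884; (674−252)/674 = 0.6261; (674−260)/674 = 0.6142; (674−296)/674 = 0.5608; (674−400)/674 = 0.4065; (674−534)/674 = 0.2077.
Squared: 0.4739; 0.3920; 0.3773; 0.3145; 0.1653; 0.0431.
Sum = 1.766186; P₂ = 1.766186 / 9 = 0.1962.

0.1962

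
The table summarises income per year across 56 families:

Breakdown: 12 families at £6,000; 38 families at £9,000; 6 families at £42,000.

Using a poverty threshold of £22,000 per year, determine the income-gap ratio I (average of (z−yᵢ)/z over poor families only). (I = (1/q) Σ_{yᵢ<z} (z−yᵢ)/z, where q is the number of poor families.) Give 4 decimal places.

0.6236

Poor units: 12×£6,000, 38×£9,000 (q = 50 of N = 56).
Shortfall ratios (z−y)/z: 0.7273 (×12), 0.5909 (×38); sum = 31.181818.
I averages over the q = 50 poor units only: 31.181818 / 50 = 0.6236.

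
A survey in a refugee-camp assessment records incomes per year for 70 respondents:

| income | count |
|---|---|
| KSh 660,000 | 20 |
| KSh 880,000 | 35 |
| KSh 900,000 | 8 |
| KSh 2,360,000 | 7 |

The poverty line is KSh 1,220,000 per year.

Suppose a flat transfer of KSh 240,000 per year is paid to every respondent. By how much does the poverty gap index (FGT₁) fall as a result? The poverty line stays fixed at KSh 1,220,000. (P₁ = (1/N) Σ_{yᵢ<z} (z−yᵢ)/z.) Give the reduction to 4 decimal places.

Before: below the line — 20×KSh 660,000, 35×KSh 880,000, 8×KSh 900,000; poverty gap index (FGT₁) = 0.300468.
After the KSh 240,000 transfer: below the line — 20×KSh 900,000, 35×KSh 1,120,000, 8×KSh 1,140,000; poverty gap index (FGT₁) = 0.123419.
Reduction = 0.300468 − 0.123419 = 0.1770.

0.1770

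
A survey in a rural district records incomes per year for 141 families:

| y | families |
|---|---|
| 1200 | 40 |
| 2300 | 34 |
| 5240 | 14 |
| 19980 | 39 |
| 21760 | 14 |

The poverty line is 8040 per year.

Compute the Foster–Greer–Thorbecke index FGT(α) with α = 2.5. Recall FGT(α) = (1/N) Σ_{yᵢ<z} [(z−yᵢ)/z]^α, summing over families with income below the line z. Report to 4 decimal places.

Below z: 40×1200, 34×2300, 14×5240 (q = 88 of N = 141).
Normalized shortfalls: (8040−1200)/8040 = 0.8507 (×40); (8040−2300)/8040 = 0.7139 (×34); (8040−5240)/8040 = 0.3483 (×14).
Raised to α = 2.5: 0.66758 (×40); 0.43067 (×34); 0.07157 (×14).
Sum = 42.347650; FGT(2.5) = 42.347650 / 141 = 0.3003.

0.3003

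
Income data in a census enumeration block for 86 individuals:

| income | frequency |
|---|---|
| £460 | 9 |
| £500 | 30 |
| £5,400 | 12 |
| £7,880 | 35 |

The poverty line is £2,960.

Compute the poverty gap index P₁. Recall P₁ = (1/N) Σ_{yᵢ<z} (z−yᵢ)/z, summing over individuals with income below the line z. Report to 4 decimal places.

0.3783

Incomes under z: 9×£460, 30×£500 (q = 39 of N = 86).
Normalized shortfalls: (2960−460)/2960 = 0.8446 (×9); (2960−500)/2960 = 0.8311 (×30).
Σ = 32.533784. Dividing by the full population N = 86 gives P₁ = 0.3783.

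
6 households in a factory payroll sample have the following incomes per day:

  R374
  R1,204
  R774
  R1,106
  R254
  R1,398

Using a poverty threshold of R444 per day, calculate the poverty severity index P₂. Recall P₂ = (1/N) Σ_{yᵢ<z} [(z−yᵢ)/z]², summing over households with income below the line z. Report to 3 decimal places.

Below the line: R254, R374 (q = 2 of N = 6).
Normalized shortfalls: (444−254)/444 = 0.4279; (444−374)/444 = 0.1577.
Squared: 0.1831; 0.0249.
Sum = 0.207978; P₂ = 0.207978 / 6 = 0.035.

0.035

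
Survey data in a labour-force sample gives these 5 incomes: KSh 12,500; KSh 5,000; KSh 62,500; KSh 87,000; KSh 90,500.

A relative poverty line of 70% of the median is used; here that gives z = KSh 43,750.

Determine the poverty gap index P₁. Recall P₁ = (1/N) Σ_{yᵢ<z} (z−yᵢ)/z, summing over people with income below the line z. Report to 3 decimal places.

0.320

Below z: KSh 5,000, KSh 12,500 (q = 2 of N = 5).
Normalized shortfalls: (43750−5000)/43750 = 0.8857; (43750−12500)/43750 = 0.7143.
Σ = 1.600000. Dividing by the full population N = 5 gives P₁ = 0.320.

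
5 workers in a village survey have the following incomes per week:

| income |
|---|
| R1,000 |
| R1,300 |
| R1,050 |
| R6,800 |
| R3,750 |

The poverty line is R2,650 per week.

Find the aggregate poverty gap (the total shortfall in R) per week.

R4,600

Poor units: R1,000, R1,050, R1,300 (q = 3 of N = 5).
Individual gaps: 2650−1000 = 1650; 2650−1050 = 1600; 2650−1300 = 1350.
Aggregate gap = R4,600.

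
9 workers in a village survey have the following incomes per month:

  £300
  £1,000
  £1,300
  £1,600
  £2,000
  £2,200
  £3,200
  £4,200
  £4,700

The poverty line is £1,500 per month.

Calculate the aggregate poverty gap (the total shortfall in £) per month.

Poor units: £300, £1,000, £1,300 (q = 3 of N = 9).
Individual gaps: 1500−300 = 1200; 1500−1000 = 500; 1500−1300 = 200.
Aggregate gap = £1,900.

£1,900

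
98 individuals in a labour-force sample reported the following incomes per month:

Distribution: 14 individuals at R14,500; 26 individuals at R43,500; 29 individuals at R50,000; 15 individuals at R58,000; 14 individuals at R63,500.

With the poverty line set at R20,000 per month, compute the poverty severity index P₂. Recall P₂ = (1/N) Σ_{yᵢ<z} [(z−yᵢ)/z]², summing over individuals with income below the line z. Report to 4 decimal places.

Below z: 14×R14,500 (q = 14 of N = 98).
Shortfall ratios: (20000−14500)/20000 = 0.2750 (×14).
Squared: 0.0756 (×14).
Sum = 1.058750; P₂ = 1.058750 / 98 = 0.0108.

0.0108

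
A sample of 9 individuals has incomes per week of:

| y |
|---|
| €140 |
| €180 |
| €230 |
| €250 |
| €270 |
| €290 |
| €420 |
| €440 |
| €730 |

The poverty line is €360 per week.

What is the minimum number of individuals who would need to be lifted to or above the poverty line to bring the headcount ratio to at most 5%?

Currently q = 6 of N = 9 are below the line (H = 0.667).
A headcount ratio of at most 5% allows at most ⌊0.05 × 9⌋ = 0 poor individuals.
So at least 6 − 0 = 6 must be lifted.

6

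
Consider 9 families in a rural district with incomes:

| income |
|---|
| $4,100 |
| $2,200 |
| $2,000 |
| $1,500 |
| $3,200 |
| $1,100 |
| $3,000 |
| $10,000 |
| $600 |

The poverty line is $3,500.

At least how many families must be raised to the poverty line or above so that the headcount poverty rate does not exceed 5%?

7 of the 9 families are poor, so H = 7/9 = 0.778.
A headcount ratio of at most 5% allows at most ⌊0.05 × 9⌋ = 0 poor families.
So at least 7 − 0 = 7 must be lifted.

7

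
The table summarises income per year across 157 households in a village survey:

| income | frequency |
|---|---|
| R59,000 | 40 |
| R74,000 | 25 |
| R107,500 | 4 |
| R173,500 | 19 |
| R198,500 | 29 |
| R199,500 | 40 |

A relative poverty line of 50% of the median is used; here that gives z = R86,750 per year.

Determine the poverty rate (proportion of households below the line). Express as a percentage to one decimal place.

41.4%

65 of the 157 households have income below R86,750.
H = 65/157 = 41.4%.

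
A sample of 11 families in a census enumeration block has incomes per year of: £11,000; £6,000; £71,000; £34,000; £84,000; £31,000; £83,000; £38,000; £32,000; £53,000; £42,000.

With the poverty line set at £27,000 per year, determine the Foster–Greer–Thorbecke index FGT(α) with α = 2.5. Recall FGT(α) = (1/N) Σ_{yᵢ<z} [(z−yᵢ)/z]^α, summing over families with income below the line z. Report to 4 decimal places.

Below the line: £6,000, £11,000 (q = 2 of N = 11).
Normalized shortfalls: (27000−6000)/27000 = 0.7778; (27000−11000)/27000 = 0.5926.
Raised to α = 2.5: 0.53351; 0.27033.
Sum = 0.803833; FGT(2.5) = 0.803833 / 11 = 0.0731.

0.0731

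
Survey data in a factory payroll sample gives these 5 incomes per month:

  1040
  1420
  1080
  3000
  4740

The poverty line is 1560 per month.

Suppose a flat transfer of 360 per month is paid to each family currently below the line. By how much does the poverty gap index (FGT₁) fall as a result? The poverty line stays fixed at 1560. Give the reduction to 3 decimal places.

0.110

Before: below the line — 1040, 1080, 1420; poverty gap index (FGT₁) = 0.14615.
After the 360 transfer: below the line — 1400, 1440; poverty gap index (FGT₁) = 0.03590.
Reduction = 0.14615 − 0.03590 = 0.110.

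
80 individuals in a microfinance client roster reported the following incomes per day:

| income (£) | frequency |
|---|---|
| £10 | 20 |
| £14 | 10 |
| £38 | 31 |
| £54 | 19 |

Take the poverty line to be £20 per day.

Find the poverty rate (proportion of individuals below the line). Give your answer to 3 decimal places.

0.375

30 of the 80 individuals have income below £20.
H = 30/80 = 0.375.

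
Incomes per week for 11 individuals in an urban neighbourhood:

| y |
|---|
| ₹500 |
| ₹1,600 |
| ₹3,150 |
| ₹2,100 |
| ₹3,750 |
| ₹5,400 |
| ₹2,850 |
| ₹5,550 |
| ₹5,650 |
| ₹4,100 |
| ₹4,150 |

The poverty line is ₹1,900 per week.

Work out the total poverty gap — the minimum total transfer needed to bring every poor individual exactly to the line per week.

₹1,700

Incomes under z: ₹500, ₹1,600 (q = 2 of N = 11).
Individual gaps: 1900−500 = 1400; 1900−1600 = 300.
Aggregate gap = ₹1,700.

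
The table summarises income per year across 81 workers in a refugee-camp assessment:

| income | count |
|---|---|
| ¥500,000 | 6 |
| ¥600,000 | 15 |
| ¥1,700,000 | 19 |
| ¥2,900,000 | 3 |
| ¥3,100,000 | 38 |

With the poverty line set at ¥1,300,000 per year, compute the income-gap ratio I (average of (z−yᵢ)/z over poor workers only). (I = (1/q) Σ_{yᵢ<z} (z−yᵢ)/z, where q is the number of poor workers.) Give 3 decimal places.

Below z: 6×¥500,000, 15×¥600,000 (q = 21 of N = 81).
Relative gaps: 0.6154 (×6), 0.5385 (×15); sum = 11.769231.
The income-gap ratio divides by q (the poor only): 11.769231 / 21 = 0.560.

0.560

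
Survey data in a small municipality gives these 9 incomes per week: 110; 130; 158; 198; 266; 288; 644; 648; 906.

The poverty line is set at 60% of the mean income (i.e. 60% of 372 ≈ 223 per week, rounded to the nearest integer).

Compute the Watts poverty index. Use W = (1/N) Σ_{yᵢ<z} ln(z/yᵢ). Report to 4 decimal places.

Below z: 110, 130, 158, 198 (q = 4 of N = 9).
Log shortfalls: ln(223/110) = 0.7067; ln(223/130) = 0.5396; ln(223/158) = 0.3446; ln(223/198) = 0.1189.
W = 1.709810 / 9 = 0.1900.

0.1900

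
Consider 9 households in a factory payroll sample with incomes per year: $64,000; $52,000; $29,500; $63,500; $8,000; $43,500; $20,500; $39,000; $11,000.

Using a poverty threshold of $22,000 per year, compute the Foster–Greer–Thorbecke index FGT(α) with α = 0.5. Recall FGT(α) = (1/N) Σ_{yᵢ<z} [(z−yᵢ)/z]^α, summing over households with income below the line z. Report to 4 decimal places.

Poor units: $8,000, $11,000, $20,500 (q = 3 of N = 9).
Shortfall ratios: (22000−8000)/22000 = 0.6364; (22000−11000)/22000 = 0.5000; (22000−20500)/22000 = 0.0682.
Raised to α = 0.5: 0.79772; 0.70711; 0.26112.
Sum = 1.765947; FGT(0.5) = 1.765947 / 9 = 0.1962.

0.1962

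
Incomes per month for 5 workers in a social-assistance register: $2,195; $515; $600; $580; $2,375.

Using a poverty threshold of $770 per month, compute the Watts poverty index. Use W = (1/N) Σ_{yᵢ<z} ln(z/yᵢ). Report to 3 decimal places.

0.187

Poor units: $515, $580, $600 (q = 3 of N = 5).
Log shortfalls: ln(770/515) = 0.4022; ln(770/580) = 0.2834; ln(770/600) = 0.2495.
W = 0.935047 / 5 = 0.187.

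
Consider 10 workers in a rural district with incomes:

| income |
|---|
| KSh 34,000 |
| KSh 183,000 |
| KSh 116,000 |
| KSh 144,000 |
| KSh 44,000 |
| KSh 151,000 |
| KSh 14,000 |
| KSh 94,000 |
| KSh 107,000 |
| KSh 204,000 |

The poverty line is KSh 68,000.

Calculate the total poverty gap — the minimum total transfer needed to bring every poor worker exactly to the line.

Incomes under z: KSh 14,000, KSh 34,000, KSh 44,000 (q = 3 of N = 10).
Individual gaps: 68000−14000 = 54000; 68000−34000 = 34000; 68000−44000 = 24000.
Aggregate gap = KSh 112,000.

KSh 112,000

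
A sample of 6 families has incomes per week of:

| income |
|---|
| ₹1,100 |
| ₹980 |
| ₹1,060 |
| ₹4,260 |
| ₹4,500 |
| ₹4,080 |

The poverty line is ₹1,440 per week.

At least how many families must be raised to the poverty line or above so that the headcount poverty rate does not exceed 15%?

Currently q = 3 of N = 6 are below the line (H = 0.500).
A headcount ratio of at most 15% allows at most ⌊0.15 × 6⌋ = 0 poor families.
So at least 3 − 0 = 3 must be lifted.

3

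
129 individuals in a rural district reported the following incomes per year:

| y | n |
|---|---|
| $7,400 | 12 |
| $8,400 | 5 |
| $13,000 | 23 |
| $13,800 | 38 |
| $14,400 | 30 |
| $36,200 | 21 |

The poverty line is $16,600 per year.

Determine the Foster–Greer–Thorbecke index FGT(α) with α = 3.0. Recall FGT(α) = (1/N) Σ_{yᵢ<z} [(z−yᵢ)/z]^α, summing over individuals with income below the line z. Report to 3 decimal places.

Poor units: 12×$7,400, 5×$8,400, 23×$13,000, 38×$13,800, 30×$14,400 (q = 108 of N = 129).
Normalized shortfalls: (16600−7400)/16600 = 0.5542 (×12); (16600−8400)/16600 = 0.4940 (×5); (16600−13000)/16600 = 0.2169 (×23); (16600−13800)/16600 = 0.1687 (×38); (16600−14400)/16600 = 0.1325 (×30).
Raised to α = 3.0: 0.17023 (×12); 0.12054 (×5); 0.01020 (×23); 0.00480 (×38); 0.00233 (×30).
Sum = 3.132242; FGT(3.0) = 3.132242 / 129 = 0.024.

0.024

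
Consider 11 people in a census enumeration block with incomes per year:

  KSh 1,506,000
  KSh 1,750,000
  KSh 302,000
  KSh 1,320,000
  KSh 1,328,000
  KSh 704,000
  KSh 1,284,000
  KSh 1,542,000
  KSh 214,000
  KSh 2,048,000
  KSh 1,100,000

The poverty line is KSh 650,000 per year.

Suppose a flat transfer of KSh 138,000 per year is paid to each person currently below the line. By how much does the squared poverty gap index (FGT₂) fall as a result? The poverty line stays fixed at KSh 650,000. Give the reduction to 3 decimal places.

0.038

Before: below the line — KSh 214,000, KSh 302,000; squared poverty gap index (FGT₂) = 0.06696.
After the KSh 138,000 transfer: below the line — KSh 352,000, KSh 440,000; squared poverty gap index (FGT₂) = 0.02860.
Reduction = 0.06696 − 0.02860 = 0.038.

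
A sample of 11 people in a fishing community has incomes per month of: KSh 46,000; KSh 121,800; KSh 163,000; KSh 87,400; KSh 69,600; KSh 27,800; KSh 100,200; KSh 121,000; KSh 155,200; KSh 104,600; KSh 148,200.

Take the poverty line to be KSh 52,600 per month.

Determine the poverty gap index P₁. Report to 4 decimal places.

Below z: KSh 27,800, KSh 46,000 (q = 2 of N = 11).
Relative gaps: (52600−27800)/52600 = 0.4715; (52600−46000)/52600 = 0.1255.
Σ = 0.596958. Dividing by the full population N = 11 gives P₁ = 0.0543.

0.0543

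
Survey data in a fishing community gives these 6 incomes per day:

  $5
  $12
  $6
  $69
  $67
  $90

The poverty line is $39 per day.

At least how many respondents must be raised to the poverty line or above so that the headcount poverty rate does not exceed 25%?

3 of the 6 respondents are poor, so H = 3/6 = 0.500.
A headcount ratio of at most 25% allows at most ⌊0.25 × 6⌋ = 1 poor respondents.
So at least 3 − 1 = 2 must be lifted.

2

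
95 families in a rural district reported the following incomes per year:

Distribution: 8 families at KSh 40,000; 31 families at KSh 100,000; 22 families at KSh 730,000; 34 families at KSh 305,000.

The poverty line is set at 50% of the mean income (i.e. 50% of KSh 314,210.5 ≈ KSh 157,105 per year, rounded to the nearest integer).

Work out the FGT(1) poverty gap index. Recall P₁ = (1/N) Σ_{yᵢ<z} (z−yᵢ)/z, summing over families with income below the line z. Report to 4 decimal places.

Below the line: 8×KSh 40,000, 31×KSh 100,000 (q = 39 of N = 95).
Relative gaps: (157105−40000)/157105 = 0.7454 (×8); (157105−100000)/157105 = 0.3635 (×31).
Σ = 17.231119. Dividing by the full population N = 95 gives P₁ = 0.1814.

0.1814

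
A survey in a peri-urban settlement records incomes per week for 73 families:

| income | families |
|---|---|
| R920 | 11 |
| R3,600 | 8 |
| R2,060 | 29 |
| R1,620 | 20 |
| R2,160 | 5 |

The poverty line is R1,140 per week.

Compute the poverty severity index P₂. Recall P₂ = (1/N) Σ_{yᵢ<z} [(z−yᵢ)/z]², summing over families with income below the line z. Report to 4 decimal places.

0.0056

Poor units: 11×R920 (q = 11 of N = 73).
Shortfall ratios: (1140−920)/1140 = 0.1930 (×11).
Squared: 0.0372 (×11).
Sum = 0.409665; P₂ = 0.409665 / 73 = 0.0056.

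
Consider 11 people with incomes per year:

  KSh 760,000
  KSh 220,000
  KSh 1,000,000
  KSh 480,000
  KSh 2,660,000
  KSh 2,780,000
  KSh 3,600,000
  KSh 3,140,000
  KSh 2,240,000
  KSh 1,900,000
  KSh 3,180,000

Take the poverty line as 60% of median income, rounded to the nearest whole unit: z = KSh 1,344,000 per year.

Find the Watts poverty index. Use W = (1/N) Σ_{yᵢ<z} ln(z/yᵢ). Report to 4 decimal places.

Below the line: KSh 220,000, KSh 480,000, KSh 760,000, KSh 1,000,000 (q = 4 of N = 11).
ln(z/y) terms: ln(1344000/220000) = 1.8098; ln(1344000/480000) = 1.0296; ln(1344000/760000) = 0.5701; ln(1344000/1000000) = 0.2957.
W = 3.705135 / 11 = 0.3368.

0.3368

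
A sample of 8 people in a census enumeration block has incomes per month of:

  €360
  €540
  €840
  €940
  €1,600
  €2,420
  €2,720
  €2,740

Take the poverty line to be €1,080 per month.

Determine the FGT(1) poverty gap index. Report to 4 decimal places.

Below z: €360, €540, €840, €940 (q = 4 of N = 8).
Shortfall ratios: (1080−360)/1080 = 0.6667; (1080−540)/1080 = 0.5000; (1080−840)/1080 = 0.2222; (1080−940)/1080 = 0.1296.
Σ = 1.518519. Dividing by the full population N = 8 gives P₁ = 0.1898.

0.1898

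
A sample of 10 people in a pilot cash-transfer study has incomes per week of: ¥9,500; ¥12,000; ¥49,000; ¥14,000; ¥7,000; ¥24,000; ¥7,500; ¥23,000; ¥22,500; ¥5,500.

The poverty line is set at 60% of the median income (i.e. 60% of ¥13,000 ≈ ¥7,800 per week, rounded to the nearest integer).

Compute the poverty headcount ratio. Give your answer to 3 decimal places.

3 of the 10 people have income below ¥7,800.
H = 3/10 = 0.300.

0.300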